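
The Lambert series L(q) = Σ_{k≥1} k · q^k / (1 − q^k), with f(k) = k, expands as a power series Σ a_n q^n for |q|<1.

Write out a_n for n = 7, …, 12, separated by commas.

q^7  k|7↦f(k): 7:7 1:1  a_7=8
[q^8] f(1)=1,f(2)=2,f(4)=4,f(8)=8 ⇒ 15
[q^9] f(1)=1,f(3)=3,f(9)=9 ⇒ 13
q^10  k|10↦f(k): 1:1 2:2 5:5 10:10  a_10=18
[q^11] f(1)=1,f(11)=11 ⇒ 12
d|12:{1,2,3,4,6,12}  Σf=1+2+3+4+6+12=28

8, 15, 13, 18, 12, 28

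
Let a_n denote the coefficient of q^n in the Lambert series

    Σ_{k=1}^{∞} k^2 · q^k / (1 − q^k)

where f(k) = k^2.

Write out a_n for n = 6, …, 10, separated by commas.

50, 50, 85, 91, 130

d|6:{1,2,3,6}  Σf=1+4+9+36=50
n=7: 1·7 7·1  f→[1+49]=50
d|8:{8,4,2,1}  Σf=64+16+4+1=85
[q^9] f(1)=1,f(3)=9,f(9)=81 ⇒ 91
d|10:{10,5,2,1}  Σf=100+25+4+1=130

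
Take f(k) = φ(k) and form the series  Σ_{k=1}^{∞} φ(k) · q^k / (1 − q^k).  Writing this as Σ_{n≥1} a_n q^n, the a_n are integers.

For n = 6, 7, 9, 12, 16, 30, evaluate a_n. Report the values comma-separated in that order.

q^6  k|6↦φ(k): 1:1 2:1 3:2 6:2  a_6=6
n=7: 7·1 1·7  φ→[6+1]=7
q^9  k|9↦φ(k): 1:1 3:2 9:6  a_9=9
d|12:{12,6,4,3,2,1}  Σφ=4+2+2+2+1+1=12
n=16: 1·16 2·8 4·4 8·2 16·1  φ→[1+1+2+4+8]=16
q^30  k|30↦φ(k): 30:8 15:8 10:4 6:2 5:4 3:2 2:1 1:1  a_30=30

6, 7, 9, 12, 16, 30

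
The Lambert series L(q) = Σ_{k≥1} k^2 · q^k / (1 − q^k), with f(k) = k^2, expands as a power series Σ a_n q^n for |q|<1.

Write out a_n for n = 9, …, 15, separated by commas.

q^9  k|9↦f(k): 1:1 3:9 9:81  a_9=91
[q^10] f(1)=1,f(2)=4,f(5)=25,f(10)=100 ⇒ 130
n=11: 1·11 11·1  f→[1+121]=122
[q^12] f(12)=144,f(6)=36,f(4)=16,f(3)=9,f(2)=4,f(1)=1 ⇒ 210
d|13:{1,13}  Σf=1+169=170
q^14  k|14↦f(k): 14:196 7:49 2:4 1:1  a_14=250
d|15:{1,3,5,15}  Σf=1+9+25+225=260

91, 130, 122, 210, 170, 250, 260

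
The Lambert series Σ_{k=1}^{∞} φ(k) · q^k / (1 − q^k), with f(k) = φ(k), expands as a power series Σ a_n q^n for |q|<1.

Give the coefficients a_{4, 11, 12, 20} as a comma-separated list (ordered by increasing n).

q^4  k|4↦φ(k): 4:2 2:1 1:1  a_4=4
n=11: 11·1 1·11  φ→[10+1]=11
n=12: 12·1 6·2 4·3 3·4 2·6 1·12  φ→[4+2+2+2+1+1]=12
d|20:{20,10,5,4,2,1}  Σφ=8+4+4+2+1+1=20

4, 11, 12, 20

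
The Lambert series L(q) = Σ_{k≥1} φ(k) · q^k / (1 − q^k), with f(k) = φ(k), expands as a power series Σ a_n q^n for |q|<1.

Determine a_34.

n=34: 1·34 2·17 17·2 34·1  φ→[1+1+16+16]=34

a_34 = 34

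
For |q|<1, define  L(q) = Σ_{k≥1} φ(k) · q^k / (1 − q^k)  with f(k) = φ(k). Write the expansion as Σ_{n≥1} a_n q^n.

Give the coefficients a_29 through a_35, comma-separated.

q^29  k|29↦φ(k): 29:28 1:1  a_29=29
[q^30] φ(1)=1,φ(2)=1,φ(3)=2,φ(5)=4,φ(6)=2,φ(10)=4,φ(15)=8,φ(30)=8 ⇒ 30
d|31:{1,31}  Σφ=1+30=31
n=32: 1·32 2·16 4·8 8·4 16·2 32·1  φ→[1+1+2+4+8+16]=32
q^33  k|33↦φ(k): 33:20 11:10 3:2 1:1  a_33=33
d|34:{34,17,2,1}  Σφ=16+16+1+1=34
d|35:{35,7,5,1}  Σφ=24+6+4+1=35

29, 30, 31, 32, 33, 34, 35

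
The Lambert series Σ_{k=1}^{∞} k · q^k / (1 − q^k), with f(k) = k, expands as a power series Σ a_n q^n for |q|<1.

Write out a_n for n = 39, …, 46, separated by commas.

56, 90, 42, 96, 44, 84, 78, 72

[q^39] f(39)=39,f(13)=13,f(3)=3,f(1)=1 ⇒ 56
[q^40] f(40)=40,f(20)=20,f(10)=10,f(8)=8,f(5)=5,f(4)=4,f(2)=2,f(1)=1 ⇒ 90
[q^41] f(1)=1,f(41)=41 ⇒ 42
n=42: 42·1 21·2 14·3 7·6 6·7 3·14 2·21 1·42  f→[42+21+14+7+6+3+2+1]=96
[q^43] f(1)=1,f(43)=43 ⇒ 44
d|44:{44,22,11,4,2,1}  Σf=44+22+11+4+2+1=84
q^45  k|45↦f(k): 45:45 15:15 9:9 5:5 3:3 1:1  a_45=78
n=46: 1·46 2·23 23·2 46·1  f→[1+2+23+46]=72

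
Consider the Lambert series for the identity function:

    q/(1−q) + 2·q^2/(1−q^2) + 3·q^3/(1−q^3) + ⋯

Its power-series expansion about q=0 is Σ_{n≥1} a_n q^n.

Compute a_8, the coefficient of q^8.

a_8 = 15

n=8: 1·8 2·4 4·2 8·1  f→[1+2+4+8]=15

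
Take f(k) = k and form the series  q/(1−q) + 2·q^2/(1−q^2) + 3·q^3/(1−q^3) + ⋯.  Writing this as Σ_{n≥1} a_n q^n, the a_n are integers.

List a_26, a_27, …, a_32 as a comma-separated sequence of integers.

d|26:{1,2,13,26}  Σf=1+2+13+26=42
q^27  k|27↦f(k): 27:27 9:9 3:3 1:1  a_27=40
q^28  k|28↦f(k): 1:1 2:2 4:4 7:7 14:14 28:28  a_28=56
[q^29] f(1)=1,f(29)=29 ⇒ 30
d|30:{1,2,3,5,6,10,15,30}  Σf=1+2+3+5+6+10+15+30=72
d|31:{31,1}  Σf=31+1=32
q^32  k|32↦f(k): 1:1 2:2 4:4 8:8 16:16 32:32  a_32=63

42, 40, 56, 30, 72, 32, 63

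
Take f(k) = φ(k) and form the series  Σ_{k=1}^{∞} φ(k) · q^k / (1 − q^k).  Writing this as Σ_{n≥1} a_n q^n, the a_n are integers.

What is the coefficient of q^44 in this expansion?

d|44:{44,22,11,4,2,1}  Σφ=20+10+10+2+1+1=44

a_44 = 44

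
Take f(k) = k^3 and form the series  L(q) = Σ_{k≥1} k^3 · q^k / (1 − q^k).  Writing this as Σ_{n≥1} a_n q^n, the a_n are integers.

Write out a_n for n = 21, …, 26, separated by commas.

q^21  k|21↦f(k): 21:9261 7:343 3:27 1:1  a_21=9632
[q^22] f(1)=1,f(2)=8,f(11)=1331,f(22)=10648 ⇒ 11988
[q^23] f(1)=1,f(23)=12167 ⇒ 12168
n=24: 24·1 12·2 8·3 6·4 4·6 3·8 2·12 1·24  f→[13824+1728+512+216+64+27+8+1]=16380
q^25  k|25↦f(k): 25:15625 5:125 1:1  a_25=15751
d|26:{1,2,13,26}  Σf=1+8+2197+17576=19782

9632, 11988, 12168, 16380, 15751, 19782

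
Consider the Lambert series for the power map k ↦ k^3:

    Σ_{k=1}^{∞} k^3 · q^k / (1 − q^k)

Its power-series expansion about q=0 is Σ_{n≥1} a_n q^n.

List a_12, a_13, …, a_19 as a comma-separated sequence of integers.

2044, 2198, 3096, 3528, 4681, 4914, 6813, 6860

q^12  k|12↦f(k): 12:1728 6:216 4:64 3:27 2:8 1:1  a_12=2044
d|13:{13,1}  Σf=2197+1=2198
d|14:{1,2,7,14}  Σf=1+8+343+2744=3096
n=15: 15·1 5·3 3·5 1·15  f→[3375+125+27+1]=3528
q^16  k|16↦f(k): 16:4096 8:512 4:64 2:8 1:1  a_16=4681
[q^17] f(1)=1,f(17)=4913 ⇒ 4914
q^18  k|18↦f(k): 18:5832 9:729 6:216 3:27 2:8 1:1  a_18=6813
q^19  k|19↦f(k): 1:1 19:6859  a_19=6860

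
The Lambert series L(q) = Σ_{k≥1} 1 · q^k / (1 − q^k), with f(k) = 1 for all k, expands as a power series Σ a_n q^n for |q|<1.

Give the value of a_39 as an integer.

n=39: 1·39 3·13 13·3 39·1  f→[1+1+1+1]=4

a_39 = 4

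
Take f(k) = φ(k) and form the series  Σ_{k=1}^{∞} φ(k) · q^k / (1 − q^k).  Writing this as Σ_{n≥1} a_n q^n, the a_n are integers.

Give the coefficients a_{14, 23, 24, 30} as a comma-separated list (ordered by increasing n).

q^14  k|14↦φ(k): 14:6 7:6 2:1 1:1  a_14=14
d|23:{1,23}  Σφ=1+22=23
d|24:{24,12,8,6,4,3,2,1}  Σφ=8+4+4+2+2+2+1+1=24
n=30: 1·30 2·15 3·10 5·6 6·5 10·3 15·2 30·1  φ→[1+1+2+4+2+4+8+8]=30

14, 23, 24, 30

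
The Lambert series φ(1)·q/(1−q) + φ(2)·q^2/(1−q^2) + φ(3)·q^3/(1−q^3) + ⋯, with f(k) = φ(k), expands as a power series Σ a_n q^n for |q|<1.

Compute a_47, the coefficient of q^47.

d|47:{47,1}  Σφ=46+1=47

a_47 = 47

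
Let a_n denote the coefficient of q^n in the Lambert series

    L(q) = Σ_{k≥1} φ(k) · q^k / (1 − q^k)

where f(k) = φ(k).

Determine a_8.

n=8: 1·8 2·4 4·2 8·1  φ→[1+1+2+4]=8

a_8 = 8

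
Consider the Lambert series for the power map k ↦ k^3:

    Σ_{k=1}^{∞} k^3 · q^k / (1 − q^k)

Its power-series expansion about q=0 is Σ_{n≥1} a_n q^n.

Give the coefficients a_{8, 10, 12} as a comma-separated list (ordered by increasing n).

q^8  k|8↦f(k): 8:512 4:64 2:8 1:1  a_8=585
n=10: 1·10 2·5 5·2 10·1  f→[1+8+125+1000]=1134
[q^12] f(1)=1,f(2)=8,f(3)=27,f(4)=64,f(6)=216,f(12)=1728 ⇒ 2044

585, 1134, 2044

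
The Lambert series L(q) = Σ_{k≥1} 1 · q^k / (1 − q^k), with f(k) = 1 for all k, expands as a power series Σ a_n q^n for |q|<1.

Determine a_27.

d|27:{27,9,3,1}  Σf=1+1+1+1=4

a_27 = 4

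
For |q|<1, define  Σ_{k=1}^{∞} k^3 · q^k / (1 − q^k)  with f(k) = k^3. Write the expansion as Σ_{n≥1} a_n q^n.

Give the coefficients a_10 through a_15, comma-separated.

1134, 1332, 2044, 2198, 3096, 3528

[q^10] f(1)=1,f(2)=8,f(5)=125,f(10)=1000 ⇒ 1134
q^11  k|11↦f(k): 11:1331 1:1  a_11=1332
q^12  k|12↦f(k): 12:1728 6:216 4:64 3:27 2:8 1:1  a_12=2044
d|13:{1,13}  Σf=1+2197=2198
d|14:{1,2,7,14}  Σf=1+8+343+2744=3096
n=15: 15·1 5·3 3·5 1·15  f→[3375+125+27+1]=3528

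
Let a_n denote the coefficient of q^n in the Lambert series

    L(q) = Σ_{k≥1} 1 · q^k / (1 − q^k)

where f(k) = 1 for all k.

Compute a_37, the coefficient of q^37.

a_37 = 2

q^37  k|37↦f(k): 37:1 1:1  a_37=2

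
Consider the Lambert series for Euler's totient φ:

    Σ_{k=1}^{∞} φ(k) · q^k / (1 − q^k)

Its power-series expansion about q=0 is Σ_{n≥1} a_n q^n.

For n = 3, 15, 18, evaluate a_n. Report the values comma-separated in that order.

d|3:{3,1}  Σφ=2+1=3
n=15: 15·1 5·3 3·5 1·15  φ→[8+4+2+1]=15
d|18:{18,9,6,3,2,1}  Σφ=6+6+2+2+1+1=18

3, 15, 18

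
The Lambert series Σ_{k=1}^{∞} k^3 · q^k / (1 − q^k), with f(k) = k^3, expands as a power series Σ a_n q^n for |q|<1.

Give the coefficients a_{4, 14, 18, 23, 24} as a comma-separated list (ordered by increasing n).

n=4: 4·1 2·2 1·4  f→[64+8+1]=73
[q^14] f(14)=2744,f(7)=343,f(2)=8,f(1)=1 ⇒ 3096
d|18:{18,9,6,3,2,1}  Σf=5832+729+216+27+8+1=6813
n=23: 23·1 1·23  f→[12167+1]=12168
n=24: 24·1 12·2 8·3 6·4 4·6 3·8 2·12 1·24  f→[13824+1728+512+216+64+27+8+1]=16380

73, 3096, 6813, 12168, 16380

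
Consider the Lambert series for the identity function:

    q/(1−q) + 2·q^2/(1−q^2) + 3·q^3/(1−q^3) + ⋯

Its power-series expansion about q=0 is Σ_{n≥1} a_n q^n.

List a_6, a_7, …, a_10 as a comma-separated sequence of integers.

q^6  k|6↦f(k): 6:6 3:3 2:2 1:1  a_6=12
n=7: 1·7 7·1  f→[1+7]=8
q^8  k|8↦f(k): 1:1 2:2 4:4 8:8  a_8=15
n=9: 1·9 3·3 9·1  f→[1+3+9]=13
q^10  k|10↦f(k): 10:10 5:5 2:2 1:1  a_10=18

12, 8, 15, 13, 18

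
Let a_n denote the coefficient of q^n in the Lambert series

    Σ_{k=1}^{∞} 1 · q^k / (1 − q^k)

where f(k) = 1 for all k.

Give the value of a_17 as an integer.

a_17 = 2

d|17:{17,1}  Σf=1+1=2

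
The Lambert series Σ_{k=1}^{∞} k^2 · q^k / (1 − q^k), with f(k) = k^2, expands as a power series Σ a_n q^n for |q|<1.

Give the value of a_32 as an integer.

[q^32] f(32)=1024,f(16)=256,f(8)=64,f(4)=16,f(2)=4,f(1)=1 ⇒ 1365

a_32 = 1365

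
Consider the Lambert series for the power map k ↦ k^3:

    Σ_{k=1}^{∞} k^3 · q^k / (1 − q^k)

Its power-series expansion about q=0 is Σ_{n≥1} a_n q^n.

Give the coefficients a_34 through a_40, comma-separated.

44226, 43344, 55261, 50654, 61740, 61544, 73710

d|34:{34,17,2,1}  Σf=39304+4913+8+1=44226
d|35:{1,5,7,35}  Σf=1+125+343+42875=43344
q^36  k|36↦f(k): 1:1 2:8 3:27 4:64 6:216 9:729 12:1728 18:5832 36:46656  a_36=55261
[q^37] f(37)=50653,f(1)=1 ⇒ 50654
d|38:{1,2,19,38}  Σf=1+8+6859+54872=61740
[q^39] f(1)=1,f(3)=27,f(13)=2197,f(39)=59319 ⇒ 61544
n=40: 1·40 2·20 4·10 5·8 8·5 10·4 20·2 40·1  f→[1+8+64+125+512+1000+8000+64000]=73710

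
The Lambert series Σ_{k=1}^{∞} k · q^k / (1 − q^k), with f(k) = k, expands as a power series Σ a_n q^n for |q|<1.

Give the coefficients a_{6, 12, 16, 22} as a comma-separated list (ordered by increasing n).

12, 28, 31, 36

n=6: 6·1 3·2 2·3 1·6  f→[6+3+2+1]=12
d|12:{1,2,3,4,6,12}  Σf=1+2+3+4+6+12=28
n=16: 16·1 8·2 4·4 2·8 1·16  f→[16+8+4+2+1]=31
[q^22] f(1)=1,f(2)=2,f(11)=11,f(22)=22 ⇒ 36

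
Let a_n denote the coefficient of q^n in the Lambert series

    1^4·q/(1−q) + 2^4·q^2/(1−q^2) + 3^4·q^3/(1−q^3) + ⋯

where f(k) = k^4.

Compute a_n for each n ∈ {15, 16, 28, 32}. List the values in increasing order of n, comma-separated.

n=15: 1·15 3·5 5·3 15·1  f→[1+81+625+50625]=51332
q^16  k|16↦f(k): 16:65536 8:4096 4:256 2:16 1:1  a_16=69905
q^28  k|28↦f(k): 1:1 2:16 4:256 7:2401 14:38416 28:614656  a_28=655746
d|32:{32,16,8,4,2,1}  Σf=1048576+65536+4096+256+16+1=1118481

51332, 69905, 655746, 1118481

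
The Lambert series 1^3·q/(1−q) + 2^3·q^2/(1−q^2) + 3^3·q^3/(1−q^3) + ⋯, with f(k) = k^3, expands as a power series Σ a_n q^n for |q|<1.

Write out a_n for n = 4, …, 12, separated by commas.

n=4: 1·4 2·2 4·1  f→[1+8+64]=73
d|5:{1,5}  Σf=1+125=126
n=6: 1·6 2·3 3·2 6·1  f→[1+8+27+216]=252
d|7:{7,1}  Σf=343+1=344
d|8:{8,4,2,1}  Σf=512+64+8+1=585
n=9: 9·1 3·3 1·9  f→[729+27+1]=757
[q^10] f(10)=1000,f(5)=125,f(2)=8,f(1)=1 ⇒ 1134
n=11: 1·11 11·1  f→[1+1331]=1332
d|12:{12,6,4,3,2,1}  Σf=1728+216+64+27+8+1=2044

73, 126, 252, 344, 585, 757, 1134, 1332, 2044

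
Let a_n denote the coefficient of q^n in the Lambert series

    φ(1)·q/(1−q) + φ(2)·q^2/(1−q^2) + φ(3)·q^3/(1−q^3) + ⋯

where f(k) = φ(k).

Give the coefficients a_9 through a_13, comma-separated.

q^9  k|9↦φ(k): 9:6 3:2 1:1  a_9=9
q^10  k|10↦φ(k): 10:4 5:4 2:1 1:1  a_10=10
q^11  k|11↦φ(k): 1:1 11:10  a_11=11
[q^12] φ(12)=4,φ(6)=2,φ(4)=2,φ(3)=2,φ(2)=1,φ(1)=1 ⇒ 12
q^13  k|13↦φ(k): 1:1 13:12  a_13=13

9, 10, 11, 12, 13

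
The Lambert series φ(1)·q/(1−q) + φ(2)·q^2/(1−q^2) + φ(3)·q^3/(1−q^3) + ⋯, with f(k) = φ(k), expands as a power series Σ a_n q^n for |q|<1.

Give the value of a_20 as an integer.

n=20: 20·1 10·2 5·4 4·5 2·10 1·20  φ→[8+4+4+2+1+1]=20

a_20 = 20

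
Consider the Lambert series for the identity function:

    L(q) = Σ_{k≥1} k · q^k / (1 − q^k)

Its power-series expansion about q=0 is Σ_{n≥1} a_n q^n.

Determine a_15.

a_15 = 24

n=15: 1·15 3·5 5·3 15·1  f→[1+3+5+15]=24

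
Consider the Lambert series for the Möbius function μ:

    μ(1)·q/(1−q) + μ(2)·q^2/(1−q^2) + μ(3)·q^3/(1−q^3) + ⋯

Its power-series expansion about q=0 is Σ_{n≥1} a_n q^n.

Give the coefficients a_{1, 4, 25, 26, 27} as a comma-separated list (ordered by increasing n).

1, 0, 0, 0, 0

d|1:{1}  Σμ=1=1
q^4  k|4↦μ(k): 4:0 2:-1 1:1  a_4=0
d|25:{25,5,1}  Σμ=0+(-1)+1=0
n=26: 26·1 13·2 2·13 1·26  μ→[1+(-1)+(-1)+1]=0
d|27:{27,9,3,1}  Σμ=0+0+(-1)+1=0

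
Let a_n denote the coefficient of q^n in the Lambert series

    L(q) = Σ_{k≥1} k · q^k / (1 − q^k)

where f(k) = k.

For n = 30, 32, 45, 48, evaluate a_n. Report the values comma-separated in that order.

d|30:{1,2,3,5,6,10,15,30}  Σf=1+2+3+5+6+10+15+30=72
[q^32] f(1)=1,f(2)=2,f(4)=4,f(8)=8,f(16)=16,f(32)=32 ⇒ 63
[q^45] f(45)=45,f(15)=15,f(9)=9,f(5)=5,f(3)=3,f(1)=1 ⇒ 78
d|48:{48,24,16,12,8,6,4,3,2,1}  Σf=48+24+16+12+8+6+4+3+2+1=124

72, 63, 78, 124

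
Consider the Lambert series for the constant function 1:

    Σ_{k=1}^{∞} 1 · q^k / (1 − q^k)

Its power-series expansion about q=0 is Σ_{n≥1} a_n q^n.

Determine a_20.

[q^20] f(1)=1,f(2)=1,f(4)=1,f(5)=1,f(10)=1,f(20)=1 ⇒ 6

a_20 = 6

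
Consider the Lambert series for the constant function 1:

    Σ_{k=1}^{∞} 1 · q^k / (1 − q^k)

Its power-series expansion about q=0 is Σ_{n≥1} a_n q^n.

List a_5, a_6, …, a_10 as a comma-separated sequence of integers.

d|5:{1,5}  Σf=1+1=2
d|6:{1,2,3,6}  Σf=1+1+1+1=4
n=7: 1·7 7·1  f→[1+1]=2
n=8: 1·8 2·4 4·2 8·1  f→[1+1+1+1]=4
q^9  k|9↦f(k): 1:1 3:1 9:1  a_9=3
n=10: 10·1 5·2 2·5 1·10  f→[1+1+1+1]=4

2, 4, 2, 4, 3, 4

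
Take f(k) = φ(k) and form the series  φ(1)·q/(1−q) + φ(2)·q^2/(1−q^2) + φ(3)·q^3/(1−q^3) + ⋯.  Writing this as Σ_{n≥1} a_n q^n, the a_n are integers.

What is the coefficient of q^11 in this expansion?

d|11:{11,1}  Σφ=10+1=11

a_11 = 11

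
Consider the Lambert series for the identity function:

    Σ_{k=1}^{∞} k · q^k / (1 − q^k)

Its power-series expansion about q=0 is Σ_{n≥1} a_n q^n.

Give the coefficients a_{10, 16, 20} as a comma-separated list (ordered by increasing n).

18, 31, 42

q^10  k|10↦f(k): 1:1 2:2 5:5 10:10  a_10=18
q^16  k|16↦f(k): 16:16 8:8 4:4 2:2 1:1  a_16=31
d|20:{1,2,4,5,10,20}  Σf=1+2+4+5+10+20=42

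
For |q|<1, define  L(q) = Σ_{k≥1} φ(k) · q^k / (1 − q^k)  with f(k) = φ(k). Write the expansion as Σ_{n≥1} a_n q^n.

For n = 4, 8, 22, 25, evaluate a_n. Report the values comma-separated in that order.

d|4:{1,2,4}  Σφ=1+1+2=4
n=8: 8·1 4·2 2·4 1·8  φ→[4+2+1+1]=8
[q^22] φ(22)=10,φ(11)=10,φ(2)=1,φ(1)=1 ⇒ 22
d|25:{1,5,25}  Σφ=1+4+20=25

4, 8, 22, 25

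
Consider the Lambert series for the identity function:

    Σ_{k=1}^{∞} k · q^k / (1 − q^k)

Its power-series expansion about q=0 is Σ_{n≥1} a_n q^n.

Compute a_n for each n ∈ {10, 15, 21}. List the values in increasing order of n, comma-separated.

d|10:{1,2,5,10}  Σf=1+2+5+10=18
n=15: 1·15 3·5 5·3 15·1  f→[1+3+5+15]=24
q^21  k|21↦f(k): 21:21 7:7 3:3 1:1  a_21=32

18, 24, 32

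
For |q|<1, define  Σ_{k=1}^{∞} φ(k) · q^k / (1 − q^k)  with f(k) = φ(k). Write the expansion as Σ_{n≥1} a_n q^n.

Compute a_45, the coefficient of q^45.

[q^45] φ(45)=24,φ(15)=8,φ(9)=6,φ(5)=4,φ(3)=2,φ(1)=1 ⇒ 45

a_45 = 45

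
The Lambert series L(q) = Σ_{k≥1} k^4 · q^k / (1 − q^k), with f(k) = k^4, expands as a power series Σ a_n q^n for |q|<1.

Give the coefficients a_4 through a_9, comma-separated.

d|4:{1,2,4}  Σf=1+16+256=273
[q^5] f(1)=1,f(5)=625 ⇒ 626
[q^6] f(1)=1,f(2)=16,f(3)=81,f(6)=1296 ⇒ 1394
n=7: 7·1 1·7  f→[2401+1]=2402
q^8  k|8↦f(k): 1:1 2:16 4:256 8:4096  a_8=4369
n=9: 9·1 3·3 1·9  f→[6561+81+1]=6643

273, 626, 1394, 2402, 4369, 6643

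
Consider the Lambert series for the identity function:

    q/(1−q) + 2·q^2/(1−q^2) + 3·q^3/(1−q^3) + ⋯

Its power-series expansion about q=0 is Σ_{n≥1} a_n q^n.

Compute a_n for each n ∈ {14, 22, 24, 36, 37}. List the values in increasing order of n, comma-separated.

24, 36, 60, 91, 38

n=14: 14·1 7·2 2·7 1·14  f→[14+7+2+1]=24
q^22  k|22↦f(k): 22:22 11:11 2:2 1:1  a_22=36
n=24: 1·24 2·12 3·8 4·6 6·4 8·3 12·2 24·1  f→[1+2+3+4+6+8+12+24]=60
d|36:{36,18,12,9,6,4,3,2,1}  Σf=36+18+12+9+6+4+3+2+1=91
d|37:{37,1}  Σf=37+1=38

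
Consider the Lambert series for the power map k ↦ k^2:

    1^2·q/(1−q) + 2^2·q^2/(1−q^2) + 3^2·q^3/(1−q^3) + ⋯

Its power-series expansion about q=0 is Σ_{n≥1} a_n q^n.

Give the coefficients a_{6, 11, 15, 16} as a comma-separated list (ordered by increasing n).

50, 122, 260, 341

[q^6] f(6)=36,f(3)=9,f(2)=4,f(1)=1 ⇒ 50
n=11: 11·1 1·11  f→[121+1]=122
[q^15] f(1)=1,f(3)=9,f(5)=25,f(15)=225 ⇒ 260
d|16:{16,8,4,2,1}  Σf=256+64+16+4+1=341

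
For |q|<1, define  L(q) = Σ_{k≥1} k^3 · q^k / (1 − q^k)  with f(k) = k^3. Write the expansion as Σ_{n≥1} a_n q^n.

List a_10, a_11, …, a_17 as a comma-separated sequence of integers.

[q^10] f(1)=1,f(2)=8,f(5)=125,f(10)=1000 ⇒ 1134
d|11:{11,1}  Σf=1331+1=1332
n=12: 1·12 2·6 3·4 4·3 6·2 12·1  f→[1+8+27+64+216+1728]=2044
[q^13] f(1)=1,f(13)=2197 ⇒ 2198
[q^14] f(14)=2744,f(7)=343,f(2)=8,f(1)=1 ⇒ 3096
d|15:{1,3,5,15}  Σf=1+27+125+3375=3528
[q^16] f(1)=1,f(2)=8,f(4)=64,f(8)=512,f(16)=4096 ⇒ 4681
[q^17] f(17)=4913,f(1)=1 ⇒ 4914

1134, 1332, 2044, 2198, 3096, 3528, 4681, 4914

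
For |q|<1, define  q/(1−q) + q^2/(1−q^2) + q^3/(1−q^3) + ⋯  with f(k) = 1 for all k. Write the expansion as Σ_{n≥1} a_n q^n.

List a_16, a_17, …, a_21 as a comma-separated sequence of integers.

n=16: 1·16 2·8 4·4 8·2 16·1  f→[1+1+1+1+1]=5
d|17:{17,1}  Σf=1+1=2
n=18: 18·1 9·2 6·3 3·6 2·9 1·18  f→[1+1+1+1+1+1]=6
q^19  k|19↦f(k): 1:1 19:1  a_19=2
q^20  k|20↦f(k): 1:1 2:1 4:1 5:1 10:1 20:1  a_20=6
[q^21] f(1)=1,f(3)=1,f(7)=1,f(21)=1 ⇒ 4

5, 2, 6, 2, 6, 4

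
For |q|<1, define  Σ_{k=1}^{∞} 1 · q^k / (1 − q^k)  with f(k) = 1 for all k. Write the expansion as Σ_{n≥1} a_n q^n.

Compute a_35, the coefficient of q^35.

a_35 = 4

d|35:{35,7,5,1}  Σf=1+1+1+1=4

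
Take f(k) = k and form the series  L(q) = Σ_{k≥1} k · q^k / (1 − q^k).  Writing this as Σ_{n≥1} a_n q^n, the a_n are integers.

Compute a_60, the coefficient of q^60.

d|60:{1,2,3,4,5,6,10,12,15,20,30,60}  Σf=1+2+3+4+5+6+10+12+15+20+30+60=168

a_60 = 168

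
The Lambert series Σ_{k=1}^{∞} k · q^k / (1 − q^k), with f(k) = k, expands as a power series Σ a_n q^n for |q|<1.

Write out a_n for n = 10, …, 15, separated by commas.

18, 12, 28, 14, 24, 24

q^10  k|10↦f(k): 10:10 5:5 2:2 1:1  a_10=18
d|11:{1,11}  Σf=1+11=12
q^12  k|12↦f(k): 12:12 6:6 4:4 3:3 2:2 1:1  a_12=28
n=13: 1·13 13·1  f→[1+13]=14
d|14:{1,2,7,14}  Σf=1+2+7+14=24
[q^15] f(15)=15,f(5)=5,f(3)=3,f(1)=1 ⇒ 24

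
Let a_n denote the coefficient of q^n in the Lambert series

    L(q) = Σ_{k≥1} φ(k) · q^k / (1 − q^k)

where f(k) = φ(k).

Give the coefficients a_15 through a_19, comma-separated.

[q^15] φ(15)=8,φ(5)=4,φ(3)=2,φ(1)=1 ⇒ 15
q^16  k|16↦φ(k): 1:1 2:1 4:2 8:4 16:8  a_16=16
[q^17] φ(17)=16,φ(1)=1 ⇒ 17
d|18:{1,2,3,6,9,18}  Σφ=1+1+2+2+6+6=18
[q^19] φ(1)=1,φ(19)=18 ⇒ 19

15, 16, 17, 18, 19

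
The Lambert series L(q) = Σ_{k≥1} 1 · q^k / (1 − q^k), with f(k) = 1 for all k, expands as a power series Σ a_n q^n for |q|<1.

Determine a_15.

a_15 = 4

[q^15] f(1)=1,f(3)=1,f(5)=1,f(15)=1 ⇒ 4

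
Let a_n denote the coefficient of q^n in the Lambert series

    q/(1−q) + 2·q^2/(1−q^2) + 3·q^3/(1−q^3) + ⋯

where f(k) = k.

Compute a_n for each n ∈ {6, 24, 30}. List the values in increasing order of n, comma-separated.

q^6  k|6↦f(k): 6:6 3:3 2:2 1:1  a_6=12
[q^24] f(1)=1,f(2)=2,f(3)=3,f(4)=4,f(6)=6,f(8)=8,f(12)=12,f(24)=24 ⇒ 60
[q^30] f(1)=1,f(2)=2,f(3)=3,f(5)=5,f(6)=6,f(10)=10,f(15)=15,f(30)=30 ⇒ 72

12, 60, 72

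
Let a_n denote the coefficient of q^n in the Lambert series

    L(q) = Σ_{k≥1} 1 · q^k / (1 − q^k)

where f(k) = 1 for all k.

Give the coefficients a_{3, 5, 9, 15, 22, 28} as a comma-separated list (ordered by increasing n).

[q^3] f(1)=1,f(3)=1 ⇒ 2
[q^5] f(5)=1,f(1)=1 ⇒ 2
q^9  k|9↦f(k): 1:1 3:1 9:1  a_9=3
n=15: 15·1 5·3 3·5 1·15  f→[1+1+1+1]=4
[q^22] f(1)=1,f(2)=1,f(11)=1,f(22)=1 ⇒ 4
q^28  k|28↦f(k): 28:1 14:1 7:1 4:1 2:1 1:1  a_28=6

2, 2, 3, 4, 4, 6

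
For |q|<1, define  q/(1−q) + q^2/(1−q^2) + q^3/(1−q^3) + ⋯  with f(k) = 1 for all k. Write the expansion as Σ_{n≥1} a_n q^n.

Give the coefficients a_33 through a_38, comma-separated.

4, 4, 4, 9, 2, 4

q^33  k|33↦f(k): 1:1 3:1 11:1 33:1  a_33=4
d|34:{34,17,2,1}  Σf=1+1+1+1=4
[q^35] f(1)=1,f(5)=1,f(7)=1,f(35)=1 ⇒ 4
q^36  k|36↦f(k): 36:1 18:1 12:1 9:1 6:1 4:1 3:1 2:1 1:1  a_36=9
q^37  k|37↦f(k): 1:1 37:1  a_37=2
n=38: 38·1 19·2 2·19 1·38  f→[1+1+1+1]=4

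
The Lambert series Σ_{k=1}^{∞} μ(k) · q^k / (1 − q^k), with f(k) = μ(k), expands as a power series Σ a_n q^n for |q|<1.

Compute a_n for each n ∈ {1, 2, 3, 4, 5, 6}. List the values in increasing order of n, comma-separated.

q^1  k|1↦μ(k): 1:1  a_1=1
q^2  k|2↦μ(k): 1:1 2:-1  a_2=0
d|3:{3,1}  Σμ=(-1)+1=0
d|4:{4,2,1}  Σμ=0+(-1)+1=0
d|5:{1,5}  Σμ=1+(-1)=0
q^6  k|6↦μ(k): 1:1 2:-1 3:-1 6:1  a_6=0

1, 0, 0, 0, 0, 0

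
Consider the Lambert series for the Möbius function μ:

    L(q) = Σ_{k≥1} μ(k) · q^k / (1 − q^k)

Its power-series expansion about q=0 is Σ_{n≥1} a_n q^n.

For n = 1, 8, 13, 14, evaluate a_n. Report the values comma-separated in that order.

1, 0, 0, 0

[q^1] μ(1)=1 ⇒ 1
n=8: 1·8 2·4 4·2 8·1  μ→[1+(-1)+0+0]=0
d|13:{13,1}  Σμ=(-1)+1=0
[q^14] μ(1)=1,μ(2)=-1,μ(7)=-1,μ(14)=1 ⇒ 0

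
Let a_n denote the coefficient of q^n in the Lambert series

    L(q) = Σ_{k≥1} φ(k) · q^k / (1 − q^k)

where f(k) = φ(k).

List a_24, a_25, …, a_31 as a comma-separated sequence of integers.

[q^24] φ(24)=8,φ(12)=4,φ(8)=4,φ(6)=2,φ(4)=2,φ(3)=2,φ(2)=1,φ(1)=1 ⇒ 24
n=25: 25·1 5·5 1·25  φ→[20+4+1]=25
d|26:{26,13,2,1}  Σφ=12+12+1+1=26
[q^27] φ(1)=1,φ(3)=2,φ(9)=6,φ(27)=18 ⇒ 27
n=28: 28·1 14·2 7·4 4·7 2·14 1·28  φ→[12+6+6+2+1+1]=28
[q^29] φ(1)=1,φ(29)=28 ⇒ 29
n=30: 1·30 2·15 3·10 5·6 6·5 10·3 15·2 30·1  φ→[1+1+2+4+2+4+8+8]=30
n=31: 31·1 1·31  φ→[30+1]=31

24, 25, 26, 27, 28, 29, 30, 31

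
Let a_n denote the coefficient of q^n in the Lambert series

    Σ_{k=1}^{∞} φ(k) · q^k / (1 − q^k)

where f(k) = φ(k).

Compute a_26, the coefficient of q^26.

d|26:{26,13,2,1}  Σφ=12+12+1+1=26

a_26 = 26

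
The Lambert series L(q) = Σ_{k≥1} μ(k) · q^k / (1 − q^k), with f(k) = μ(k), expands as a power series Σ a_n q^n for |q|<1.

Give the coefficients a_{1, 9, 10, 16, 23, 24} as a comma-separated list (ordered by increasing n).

d|1:{1}  Σμ=1=1
q^9  k|9↦μ(k): 9:0 3:-1 1:1  a_9=0
q^10  k|10↦μ(k): 1:1 2:-1 5:-1 10:1  a_10=0
[q^16] μ(16)=0,μ(8)=0,μ(4)=0,μ(2)=-1,μ(1)=1 ⇒ 0
n=23: 23·1 1·23  μ→[(-1)+1]=0
n=24: 1·24 2·12 3·8 4·6 6·4 8·3 12·2 24·1  μ→[1+(-1)+(-1)+0+1+0+0+0]=0

1, 0, 0, 0, 0, 0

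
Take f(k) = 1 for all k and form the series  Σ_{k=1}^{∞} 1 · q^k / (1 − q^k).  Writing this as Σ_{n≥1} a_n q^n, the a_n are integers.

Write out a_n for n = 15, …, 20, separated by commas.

q^15  k|15↦f(k): 15:1 5:1 3:1 1:1  a_15=4
d|16:{16,8,4,2,1}  Σf=1+1+1+1+1=5
n=17: 17·1 1·17  f→[1+1]=2
[q^18] f(18)=1,f(9)=1,f(6)=1,f(3)=1,f(2)=1,f(1)=1 ⇒ 6
n=19: 19·1 1·19  f→[1+1]=2
[q^20] f(20)=1,f(10)=1,f(5)=1,f(4)=1,f(2)=1,f(1)=1 ⇒ 6

4, 5, 2, 6, 2, 6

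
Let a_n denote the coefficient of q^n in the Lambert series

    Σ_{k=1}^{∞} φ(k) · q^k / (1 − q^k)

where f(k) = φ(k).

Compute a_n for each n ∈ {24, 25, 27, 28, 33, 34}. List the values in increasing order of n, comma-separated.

[q^24] φ(24)=8,φ(12)=4,φ(8)=4,φ(6)=2,φ(4)=2,φ(3)=2,φ(2)=1,φ(1)=1 ⇒ 24
n=25: 1·25 5·5 25·1  φ→[1+4+20]=25
d|27:{27,9,3,1}  Σφ=18+6+2+1=27
[q^28] φ(1)=1,φ(2)=1,φ(4)=2,φ(7)=6,φ(14)=6,φ(28)=12 ⇒ 28
q^33  k|33↦φ(k): 1:1 3:2 11:10 33:20  a_33=33
d|34:{34,17,2,1}  Σφ=16+16+1+1=34

24, 25, 27, 28, 33, 34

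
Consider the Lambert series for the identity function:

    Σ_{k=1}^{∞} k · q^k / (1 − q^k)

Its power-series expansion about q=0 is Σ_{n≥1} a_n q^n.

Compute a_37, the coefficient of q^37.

a_37 = 38

[q^37] f(37)=37,f(1)=1 ⇒ 38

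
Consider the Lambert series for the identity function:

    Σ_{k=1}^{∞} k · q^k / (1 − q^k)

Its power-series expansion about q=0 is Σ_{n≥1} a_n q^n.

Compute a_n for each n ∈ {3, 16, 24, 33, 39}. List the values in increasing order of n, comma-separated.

[q^3] f(3)=3,f(1)=1 ⇒ 4
n=16: 16·1 8·2 4·4 2·8 1·16  f→[16+8+4+2+1]=31
[q^24] f(1)=1,f(2)=2,f(3)=3,f(4)=4,f(6)=6,f(8)=8,f(12)=12,f(24)=24 ⇒ 60
q^33  k|33↦f(k): 1:1 3:3 11:11 33:33  a_33=48
[q^39] f(39)=39,f(13)=13,f(3)=3,f(1)=1 ⇒ 56

4, 31, 60, 48, 56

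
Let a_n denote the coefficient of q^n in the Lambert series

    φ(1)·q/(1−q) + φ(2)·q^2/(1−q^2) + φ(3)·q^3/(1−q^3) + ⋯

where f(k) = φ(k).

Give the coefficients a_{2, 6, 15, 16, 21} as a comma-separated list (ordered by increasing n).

q^2  k|2↦φ(k): 2:1 1:1  a_2=2
n=6: 6·1 3·2 2·3 1·6  φ→[2+2+1+1]=6
[q^15] φ(15)=8,φ(5)=4,φ(3)=2,φ(1)=1 ⇒ 15
[q^16] φ(1)=1,φ(2)=1,φ(4)=2,φ(8)=4,φ(16)=8 ⇒ 16
[q^21] φ(21)=12,φ(7)=6,φ(3)=2,φ(1)=1 ⇒ 21

2, 6, 15, 16, 21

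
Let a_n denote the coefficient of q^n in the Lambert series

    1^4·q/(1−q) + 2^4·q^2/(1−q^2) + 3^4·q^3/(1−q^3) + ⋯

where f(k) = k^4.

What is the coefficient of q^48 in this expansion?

[q^48] f(1)=1,f(2)=16,f(3)=81,f(4)=256,f(6)=1296,f(8)=4096,f(12)=20736,f(16)=65536,f(24)=331776,f(48)=5308416 ⇒ 5732210

a_48 = 5732210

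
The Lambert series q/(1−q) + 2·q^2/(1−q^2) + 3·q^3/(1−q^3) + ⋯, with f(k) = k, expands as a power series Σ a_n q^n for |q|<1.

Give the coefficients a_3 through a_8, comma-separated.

q^3  k|3↦f(k): 1:1 3:3  a_3=4
n=4: 1·4 2·2 4·1  f→[1+2+4]=7
n=5: 1·5 5·1  f→[1+5]=6
n=6: 1·6 2·3 3·2 6·1  f→[1+2+3+6]=12
q^7  k|7↦f(k): 1:1 7:7  a_7=8
q^8  k|8↦f(k): 8:8 4:4 2:2 1:1  a_8=15

4, 7, 6, 12, 8, 15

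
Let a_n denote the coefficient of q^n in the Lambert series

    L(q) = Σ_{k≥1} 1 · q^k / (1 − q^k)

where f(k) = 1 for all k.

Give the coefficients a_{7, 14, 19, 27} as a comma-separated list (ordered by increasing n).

q^7  k|7↦f(k): 1:1 7:1  a_7=2
q^14  k|14↦f(k): 1:1 2:1 7:1 14:1  a_14=4
[q^19] f(1)=1,f(19)=1 ⇒ 2
n=27: 1·27 3·9 9·3 27·1  f→[1+1+1+1]=4

2, 4, 2, 4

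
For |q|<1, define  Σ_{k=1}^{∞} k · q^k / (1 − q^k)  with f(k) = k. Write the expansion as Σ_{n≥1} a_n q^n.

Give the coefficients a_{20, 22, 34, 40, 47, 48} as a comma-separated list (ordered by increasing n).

42, 36, 54, 90, 48, 124

[q^20] f(20)=20,f(10)=10,f(5)=5,f(4)=4,f(2)=2,f(1)=1 ⇒ 42
q^22  k|22↦f(k): 22:22 11:11 2:2 1:1  a_22=36
q^34  k|34↦f(k): 34:34 17:17 2:2 1:1  a_34=54
q^40  k|40↦f(k): 40:40 20:20 10:10 8:8 5:5 4:4 2:2 1:1  a_40=90
q^47  k|47↦f(k): 1:1 47:47  a_47=48
[q^48] f(48)=48,f(24)=24,f(16)=16,f(12)=12,f(8)=8,f(6)=6,f(4)=4,f(3)=3,f(2)=2,f(1)=1 ⇒ 124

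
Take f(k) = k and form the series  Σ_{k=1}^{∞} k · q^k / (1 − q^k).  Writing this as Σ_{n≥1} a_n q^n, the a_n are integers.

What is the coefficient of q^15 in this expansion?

[q^15] f(1)=1,f(3)=3,f(5)=5,f(15)=15 ⇒ 24

a_15 = 24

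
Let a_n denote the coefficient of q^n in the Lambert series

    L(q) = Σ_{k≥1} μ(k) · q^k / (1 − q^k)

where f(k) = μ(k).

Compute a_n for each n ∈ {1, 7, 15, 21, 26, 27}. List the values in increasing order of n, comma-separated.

1, 0, 0, 0, 0, 0

q^1  k|1↦μ(k): 1:1  a_1=1
n=7: 1·7 7·1  μ→[1+(-1)]=0
n=15: 1·15 3·5 5·3 15·1  μ→[1+(-1)+(-1)+1]=0
[q^21] μ(21)=1,μ(7)=-1,μ(3)=-1,μ(1)=1 ⇒ 0
n=26: 26·1 13·2 2·13 1·26  μ→[1+(-1)+(-1)+1]=0
q^27  k|27↦μ(k): 27:0 9:0 3:-1 1:1  a_27=0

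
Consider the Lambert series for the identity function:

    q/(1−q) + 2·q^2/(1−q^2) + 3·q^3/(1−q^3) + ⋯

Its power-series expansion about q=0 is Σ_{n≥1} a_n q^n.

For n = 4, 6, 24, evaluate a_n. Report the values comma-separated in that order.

d|4:{1,2,4}  Σf=1+2+4=7
[q^6] f(6)=6,f(3)=3,f(2)=2,f(1)=1 ⇒ 12
q^24  k|24↦f(k): 1:1 2:2 3:3 4:4 6:6 8:8 12:12 24:24  a_24=60

7, 12, 60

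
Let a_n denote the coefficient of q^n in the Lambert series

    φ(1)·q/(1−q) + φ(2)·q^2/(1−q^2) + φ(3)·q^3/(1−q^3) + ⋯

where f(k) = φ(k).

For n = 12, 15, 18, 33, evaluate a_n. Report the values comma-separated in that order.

d|12:{1,2,3,4,6,12}  Σφ=1+1+2+2+2+4=12
n=15: 1·15 3·5 5·3 15·1  φ→[1+2+4+8]=15
n=18: 1·18 2·9 3·6 6·3 9·2 18·1  φ→[1+1+2+2+6+6]=18
d|33:{1,3,11,33}  Σφ=1+2+10+20=33

12, 15, 18, 33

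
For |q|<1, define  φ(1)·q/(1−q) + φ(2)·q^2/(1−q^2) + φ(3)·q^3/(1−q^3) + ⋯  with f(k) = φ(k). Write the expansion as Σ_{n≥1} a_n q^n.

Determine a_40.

n=40: 40·1 20·2 10·4 8·5 5·8 4·10 2·20 1·40  φ→[16+8+4+4+4+2+1+1]=40

a_40 = 40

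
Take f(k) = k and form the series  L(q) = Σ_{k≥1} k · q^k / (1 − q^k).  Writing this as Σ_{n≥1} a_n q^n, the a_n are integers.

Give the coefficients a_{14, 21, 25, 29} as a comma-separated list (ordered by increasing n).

24, 32, 31, 30

[q^14] f(14)=14,f(7)=7,f(2)=2,f(1)=1 ⇒ 24
[q^21] f(21)=21,f(7)=7,f(3)=3,f(1)=1 ⇒ 32
n=25: 25·1 5·5 1·25  f→[25+5+1]=31
[q^29] f(1)=1,f(29)=29 ⇒ 30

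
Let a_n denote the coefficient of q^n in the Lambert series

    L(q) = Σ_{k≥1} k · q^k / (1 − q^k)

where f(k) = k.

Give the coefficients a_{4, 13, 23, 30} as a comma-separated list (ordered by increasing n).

q^4  k|4↦f(k): 4:4 2:2 1:1  a_4=7
q^13  k|13↦f(k): 13:13 1:1  a_13=14
n=23: 1·23 23·1  f→[1+23]=24
[q^30] f(30)=30,f(15)=15,f(10)=10,f(6)=6,f(5)=5,f(3)=3,f(2)=2,f(1)=1 ⇒ 72

7, 14, 24, 72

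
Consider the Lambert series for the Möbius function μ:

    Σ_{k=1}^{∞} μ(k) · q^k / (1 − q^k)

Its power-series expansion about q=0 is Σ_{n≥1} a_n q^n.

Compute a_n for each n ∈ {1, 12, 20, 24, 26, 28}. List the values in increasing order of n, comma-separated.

1, 0, 0, 0, 0, 0

q^1  k|1↦μ(k): 1:1  a_1=1
n=12: 12·1 6·2 4·3 3·4 2·6 1·12  μ→[0+1+0+(-1)+(-1)+1]=0
d|20:{20,10,5,4,2,1}  Σμ=0+1+(-1)+0+(-1)+1=0
n=24: 1·24 2·12 3·8 4·6 6·4 8·3 12·2 24·1  μ→[1+(-1)+(-1)+0+1+0+0+0]=0
[q^26] μ(1)=1,μ(2)=-1,μ(13)=-1,μ(26)=1 ⇒ 0
q^28  k|28↦μ(k): 28:0 14:1 7:-1 4:0 2:-1 1:1  a_28=0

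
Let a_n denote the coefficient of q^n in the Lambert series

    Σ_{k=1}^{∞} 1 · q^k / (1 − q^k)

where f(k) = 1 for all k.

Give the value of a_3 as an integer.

a_3 = 2

d|3:{1,3}  Σf=1+1=2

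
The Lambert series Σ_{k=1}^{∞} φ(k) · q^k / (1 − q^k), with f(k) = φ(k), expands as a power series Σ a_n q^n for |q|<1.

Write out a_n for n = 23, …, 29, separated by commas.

n=23: 1·23 23·1  φ→[1+22]=23
d|24:{1,2,3,4,6,8,12,24}  Σφ=1+1+2+2+2+4+4+8=24
[q^25] φ(1)=1,φ(5)=4,φ(25)=20 ⇒ 25
d|26:{26,13,2,1}  Σφ=12+12+1+1=26
q^27  k|27↦φ(k): 27:18 9:6 3:2 1:1  a_27=27
[q^28] φ(28)=12,φ(14)=6,φ(7)=6,φ(4)=2,φ(2)=1,φ(1)=1 ⇒ 28
n=29: 1·29 29·1  φ→[1+28]=29

23, 24, 25, 26, 27, 28, 29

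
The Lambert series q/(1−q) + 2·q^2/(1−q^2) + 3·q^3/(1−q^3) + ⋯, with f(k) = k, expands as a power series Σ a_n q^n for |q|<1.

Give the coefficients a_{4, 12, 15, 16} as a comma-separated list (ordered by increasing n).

7, 28, 24, 31

d|4:{4,2,1}  Σf=4+2+1=7
d|12:{12,6,4,3,2,1}  Σf=12+6+4+3+2+1=28
q^15  k|15↦f(k): 1:1 3:3 5:5 15:15  a_15=24
n=16: 16·1 8·2 4·4 2·8 1·16  f→[16+8+4+2+1]=31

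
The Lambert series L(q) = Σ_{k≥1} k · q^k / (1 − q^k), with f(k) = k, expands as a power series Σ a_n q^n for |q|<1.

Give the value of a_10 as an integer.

n=10: 1·10 2·5 5·2 10·1  f→[1+2+5+10]=18

a_10 = 18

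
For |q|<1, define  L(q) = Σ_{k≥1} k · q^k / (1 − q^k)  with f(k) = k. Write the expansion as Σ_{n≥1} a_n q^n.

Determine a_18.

a_18 = 39

[q^18] f(18)=18,f(9)=9,f(6)=6,f(3)=3,f(2)=2,f(1)=1 ⇒ 39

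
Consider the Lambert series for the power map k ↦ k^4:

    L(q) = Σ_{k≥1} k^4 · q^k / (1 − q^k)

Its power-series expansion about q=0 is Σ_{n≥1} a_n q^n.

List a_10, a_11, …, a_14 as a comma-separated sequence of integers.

10642, 14642, 22386, 28562, 40834

q^10  k|10↦f(k): 1:1 2:16 5:625 10:10000  a_10=10642
d|11:{11,1}  Σf=14641+1=14642
n=12: 1·12 2·6 3·4 4·3 6·2 12·1  f→[1+16+81+256+1296+20736]=22386
n=13: 13·1 1·13  f→[28561+1]=28562
n=14: 1·14 2·7 7·2 14·1  f→[1+16+2401+38416]=40834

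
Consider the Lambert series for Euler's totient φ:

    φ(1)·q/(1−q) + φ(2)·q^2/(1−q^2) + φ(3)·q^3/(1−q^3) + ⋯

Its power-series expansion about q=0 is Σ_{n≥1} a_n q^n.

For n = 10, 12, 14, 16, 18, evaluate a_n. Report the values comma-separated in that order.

n=10: 10·1 5·2 2·5 1·10  φ→[4+4+1+1]=10
n=12: 1·12 2·6 3·4 4·3 6·2 12·1  φ→[1+1+2+2+2+4]=12
n=14: 1·14 2·7 7·2 14·1  φ→[1+1+6+6]=14
n=16: 16·1 8·2 4·4 2·8 1·16  φ→[8+4+2+1+1]=16
q^18  k|18↦φ(k): 18:6 9:6 6:2 3:2 2:1 1:1  a_18=18

10, 12, 14, 16, 18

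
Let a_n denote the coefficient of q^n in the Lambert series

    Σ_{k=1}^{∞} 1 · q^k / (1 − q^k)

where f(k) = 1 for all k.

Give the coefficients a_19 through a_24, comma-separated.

2, 6, 4, 4, 2, 8

d|19:{19,1}  Σf=1+1=2
d|20:{1,2,4,5,10,20}  Σf=1+1+1+1+1+1=6
d|21:{1,3,7,21}  Σf=1+1+1+1=4
[q^22] f(22)=1,f(11)=1,f(2)=1,f(1)=1 ⇒ 4
d|23:{23,1}  Σf=1+1=2
d|24:{1,2,3,4,6,8,12,24}  Σf=1+1+1+1+1+1+1+1=8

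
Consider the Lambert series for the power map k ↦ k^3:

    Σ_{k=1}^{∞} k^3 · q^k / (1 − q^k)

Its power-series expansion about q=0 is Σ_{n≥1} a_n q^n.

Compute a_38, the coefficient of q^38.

[q^38] f(1)=1,f(2)=8,f(19)=6859,f(38)=54872 ⇒ 61740

a_38 = 61740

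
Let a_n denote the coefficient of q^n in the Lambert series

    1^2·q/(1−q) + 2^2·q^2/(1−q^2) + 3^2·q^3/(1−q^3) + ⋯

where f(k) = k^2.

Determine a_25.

n=25: 25·1 5·5 1·25  f→[625+25+1]=651

a_25 = 651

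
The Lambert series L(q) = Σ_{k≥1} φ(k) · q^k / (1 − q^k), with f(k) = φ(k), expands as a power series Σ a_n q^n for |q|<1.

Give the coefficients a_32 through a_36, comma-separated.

d|32:{32,16,8,4,2,1}  Σφ=16+8+4+2+1+1=32
n=33: 33·1 11·3 3·11 1·33  φ→[20+10+2+1]=33
[q^34] φ(34)=16,φ(17)=16,φ(2)=1,φ(1)=1 ⇒ 34
[q^35] φ(1)=1,φ(5)=4,φ(7)=6,φ(35)=24 ⇒ 35
n=36: 1·36 2·18 3·12 4·9 6·6 9·4 12·3 18·2 36·1  φ→[1+1+2+2+2+6+4+6+12]=36

32, 33, 34, 35, 36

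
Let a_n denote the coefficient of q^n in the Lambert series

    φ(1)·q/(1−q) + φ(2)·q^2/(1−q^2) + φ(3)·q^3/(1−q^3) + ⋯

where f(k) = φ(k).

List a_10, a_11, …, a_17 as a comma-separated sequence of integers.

[q^10] φ(1)=1,φ(2)=1,φ(5)=4,φ(10)=4 ⇒ 10
n=11: 1·11 11·1  φ→[1+10]=11
n=12: 1·12 2·6 3·4 4·3 6·2 12·1  φ→[1+1+2+2+2+4]=12
d|13:{1,13}  Σφ=1+12=13
n=14: 14·1 7·2 2·7 1·14  φ→[6+6+1+1]=14
n=15: 15·1 5·3 3·5 1·15  φ→[8+4+2+1]=15
n=16: 16·1 8·2 4·4 2·8 1·16  φ→[8+4+2+1+1]=16
[q^17] φ(17)=16,φ(1)=1 ⇒ 17

10, 11, 12, 13, 14, 15, 16, 17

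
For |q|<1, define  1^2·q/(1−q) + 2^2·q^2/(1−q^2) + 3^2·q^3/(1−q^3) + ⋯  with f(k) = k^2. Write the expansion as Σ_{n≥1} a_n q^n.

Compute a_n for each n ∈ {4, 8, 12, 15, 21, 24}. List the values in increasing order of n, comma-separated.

21, 85, 210, 260, 500, 850

n=4: 1·4 2·2 4·1  f→[1+4+16]=21
n=8: 1·8 2·4 4·2 8·1  f→[1+4+16+64]=85
d|12:{12,6,4,3,2,1}  Σf=144+36+16+9+4+1=210
d|15:{1,3,5,15}  Σf=1+9+25+225=260
[q^21] f(1)=1,f(3)=9,f(7)=49,f(21)=441 ⇒ 500
[q^24] f(1)=1,f(2)=4,f(3)=9,f(4)=16,f(6)=36,f(8)=64,f(12)=144,f(24)=576 ⇒ 850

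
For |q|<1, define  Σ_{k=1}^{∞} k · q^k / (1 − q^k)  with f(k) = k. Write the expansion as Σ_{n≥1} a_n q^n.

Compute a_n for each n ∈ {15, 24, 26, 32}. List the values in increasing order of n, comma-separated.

n=15: 15·1 5·3 3·5 1·15  f→[15+5+3+1]=24
d|24:{24,12,8,6,4,3,2,1}  Σf=24+12+8+6+4+3+2+1=60
d|26:{1,2,13,26}  Σf=1+2+13+26=42
[q^32] f(1)=1,f(2)=2,f(4)=4,f(8)=8,f(16)=16,f(32)=32 ⇒ 63

24, 60, 42, 63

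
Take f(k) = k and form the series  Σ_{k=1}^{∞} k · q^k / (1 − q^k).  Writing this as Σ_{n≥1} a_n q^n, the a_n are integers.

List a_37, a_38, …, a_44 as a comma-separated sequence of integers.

q^37  k|37↦f(k): 1:1 37:37  a_37=38
d|38:{38,19,2,1}  Σf=38+19+2+1=60
d|39:{39,13,3,1}  Σf=39+13+3+1=56
q^40  k|40↦f(k): 1:1 2:2 4:4 5:5 8:8 10:10 20:20 40:40  a_40=90
n=41: 41·1 1·41  f→[41+1]=42
n=42: 1·42 2·21 3·14 6·7 7·6 14·3 21·2 42·1  f→[1+2+3+6+7+14+21+42]=96
[q^43] f(1)=1,f(43)=43 ⇒ 44
d|44:{44,22,11,4,2,1}  Σf=44+22+11+4+2+1=84

38, 60, 56, 90, 42, 96, 44, 84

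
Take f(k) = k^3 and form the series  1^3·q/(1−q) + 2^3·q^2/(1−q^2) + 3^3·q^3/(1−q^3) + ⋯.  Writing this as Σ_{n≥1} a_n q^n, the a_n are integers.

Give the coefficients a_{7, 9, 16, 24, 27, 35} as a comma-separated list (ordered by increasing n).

q^7  k|7↦f(k): 1:1 7:343  a_7=344
[q^9] f(1)=1,f(3)=27,f(9)=729 ⇒ 757
d|16:{1,2,4,8,16}  Σf=1+8+64+512+4096=4681
q^24  k|24↦f(k): 24:13824 12:1728 8:512 6:216 4:64 3:27 2:8 1:1  a_24=16380
d|27:{27,9,3,1}  Σf=19683+729+27+1=20440
[q^35] f(1)=1,f(5)=125,f(7)=343,f(35)=42875 ⇒ 43344

344, 757, 4681, 16380, 20440, 43344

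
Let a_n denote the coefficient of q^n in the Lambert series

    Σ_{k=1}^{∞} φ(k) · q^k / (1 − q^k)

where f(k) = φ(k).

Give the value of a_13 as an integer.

d|13:{1,13}  Σφ=1+12=13

a_13 = 13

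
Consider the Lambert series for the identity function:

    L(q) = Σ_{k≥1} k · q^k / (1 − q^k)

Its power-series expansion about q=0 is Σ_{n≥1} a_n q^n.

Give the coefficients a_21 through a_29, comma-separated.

q^21  k|21↦f(k): 21:21 7:7 3:3 1:1  a_21=32
[q^22] f(1)=1,f(2)=2,f(11)=11,f(22)=22 ⇒ 36
n=23: 1·23 23·1  f→[1+23]=24
q^24  k|24↦f(k): 24:24 12:12 8:8 6:6 4:4 3:3 2:2 1:1  a_24=60
q^25  k|25↦f(k): 25:25 5:5 1:1  a_25=31
[q^26] f(1)=1,f(2)=2,f(13)=13,f(26)=26 ⇒ 42
d|27:{1,3,9,27}  Σf=1+3+9+27=40
[q^28] f(1)=1,f(2)=2,f(4)=4,f(7)=7,f(14)=14,f(28)=28 ⇒ 56
[q^29] f(1)=1,f(29)=29 ⇒ 30

32, 36, 24, 60, 31, 42, 40, 56, 30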